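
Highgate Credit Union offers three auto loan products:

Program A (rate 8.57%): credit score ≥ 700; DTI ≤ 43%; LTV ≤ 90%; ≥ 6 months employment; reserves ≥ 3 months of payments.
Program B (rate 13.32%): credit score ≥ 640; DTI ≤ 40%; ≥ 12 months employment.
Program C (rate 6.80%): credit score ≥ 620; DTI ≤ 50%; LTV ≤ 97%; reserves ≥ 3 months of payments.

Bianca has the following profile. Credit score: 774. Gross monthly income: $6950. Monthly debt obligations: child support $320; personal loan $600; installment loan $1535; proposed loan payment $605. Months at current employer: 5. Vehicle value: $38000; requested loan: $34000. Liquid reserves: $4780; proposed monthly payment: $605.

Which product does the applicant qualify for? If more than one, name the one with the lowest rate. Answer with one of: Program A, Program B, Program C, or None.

Total debts = (320 + 600 + 1,535 + 605) = 3,060; DTI = 3,060/6,950 = 44%.
LTV = 34,000/38,000 = 89.5%.
Reserves = 4,780/605 = 7.9 months.
Program A: score 774 ≥ 700; DTI 44% > 43%; LTV 89.5% ≤ 90%; employment 5 < 6 mo; reserves 7.9 ≥ 3 mo → does not qualify.
Program B: score 774 ≥ 640; DTI 44% > 40%; employment 5 < 12 mo → does not qualify.
Program C: score 774 ≥ 620; DTI 44% ≤ 50%; LTV 89.5% ≤ 97%; reserves 7.9 ≥ 3 mo → qualifies.

Program C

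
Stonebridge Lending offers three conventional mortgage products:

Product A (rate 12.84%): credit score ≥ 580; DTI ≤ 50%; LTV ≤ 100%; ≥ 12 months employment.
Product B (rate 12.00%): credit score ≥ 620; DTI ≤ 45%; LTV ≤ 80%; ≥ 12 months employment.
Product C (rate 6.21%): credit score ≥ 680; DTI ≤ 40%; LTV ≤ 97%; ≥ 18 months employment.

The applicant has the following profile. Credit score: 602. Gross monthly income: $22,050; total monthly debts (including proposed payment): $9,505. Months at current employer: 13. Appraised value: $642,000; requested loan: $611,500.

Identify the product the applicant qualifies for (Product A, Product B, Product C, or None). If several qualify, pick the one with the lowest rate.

DTI = 9,505/22,050 = 43.1%.
LTV = 611,500/642,000 = 95.2%.
Product A: score 602 ≥ 580; DTI 43.1% ≤ 50%; LTV 95.2% ≤ 100%; employment 13 ≥ 12 mo → qualifies.
Product B: score 602 < 620; DTI 43.1% ≤ 45%; LTV 95.2% > 80%; employment 13 ≥ 12 mo → does not qualify.
Product C: score 602 < 680; DTI 43.1% > 40%; LTV 95.2% ≤ 97%; employment 13 < 18 mo → does not qualify.

Product A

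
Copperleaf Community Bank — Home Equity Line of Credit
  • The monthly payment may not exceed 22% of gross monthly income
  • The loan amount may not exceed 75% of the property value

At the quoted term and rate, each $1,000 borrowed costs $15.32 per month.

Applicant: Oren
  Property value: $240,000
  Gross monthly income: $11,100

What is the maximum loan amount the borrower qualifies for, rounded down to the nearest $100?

$159,300

Payment cap: 22% × $11,100 = $2,442/month.
At $15.32 per $1,000, that supports 2,442/15.32 × 1,000 ≈ $159,399 → $159,300.
LTV cap: 75% × $240,000 = $180,000 → $180,000.
Binding constraint: payment-to-income.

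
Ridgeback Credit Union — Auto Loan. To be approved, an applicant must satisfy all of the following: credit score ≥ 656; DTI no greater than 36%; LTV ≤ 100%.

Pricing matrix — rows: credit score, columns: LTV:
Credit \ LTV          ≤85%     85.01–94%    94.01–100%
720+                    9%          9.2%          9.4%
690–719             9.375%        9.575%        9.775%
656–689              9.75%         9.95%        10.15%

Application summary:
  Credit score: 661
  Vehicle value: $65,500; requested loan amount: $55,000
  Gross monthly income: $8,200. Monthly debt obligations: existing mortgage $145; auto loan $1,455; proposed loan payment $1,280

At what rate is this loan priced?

9.75%

Credit score 661 ≥ 656; Total monthly debts = (145 + 1,455 + 1,280) = 2,880. DTI = 2,880/8,200 = 35.1% ≤ 36%
LTV = 55,000/65,500 = 84% ≤ 100%
Score 661 is in the 656–689 band; LTV 84% is in the ≤85% band → 9.75%.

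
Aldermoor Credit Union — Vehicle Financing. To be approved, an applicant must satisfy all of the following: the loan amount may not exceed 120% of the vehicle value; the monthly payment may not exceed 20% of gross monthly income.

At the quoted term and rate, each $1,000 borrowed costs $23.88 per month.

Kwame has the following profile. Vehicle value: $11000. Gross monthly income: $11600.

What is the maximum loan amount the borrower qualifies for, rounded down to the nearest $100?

Payment cap: 20% × $11,600 = $2,320/month.
At $23.88 per $1,000, that supports 2,320/23.88 × 1,000 ≈ $97,152 → $97,100.
LTV cap: 120% × $11,000 = $13,200 → $13,200.
Binding constraint: loan-to-value.

$13,200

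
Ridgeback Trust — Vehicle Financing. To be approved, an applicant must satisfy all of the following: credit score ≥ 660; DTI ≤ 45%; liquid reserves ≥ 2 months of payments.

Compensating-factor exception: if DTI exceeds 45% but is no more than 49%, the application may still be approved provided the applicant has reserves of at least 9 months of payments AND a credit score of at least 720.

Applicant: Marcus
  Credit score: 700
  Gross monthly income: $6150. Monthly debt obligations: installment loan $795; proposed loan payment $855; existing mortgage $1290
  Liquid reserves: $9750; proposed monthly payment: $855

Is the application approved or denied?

Credit score 700 ≥ 660 (meets base)
Total debts = (795 + 855 + 1,290) = 2,940. DTI = 2,940/6,150 = 47.8% > 45% — standard DTI limit exceeded.
Reserves = 9,750/855 = 11.4 months ≥ 2
47.8% falls in the override range (45%–49%), so the compensating-factor test applies.
Override check — reserves: 11.4 mo (ok); score: 700 (below 720).
Override conditions not both satisfied; exception does not apply.

Denied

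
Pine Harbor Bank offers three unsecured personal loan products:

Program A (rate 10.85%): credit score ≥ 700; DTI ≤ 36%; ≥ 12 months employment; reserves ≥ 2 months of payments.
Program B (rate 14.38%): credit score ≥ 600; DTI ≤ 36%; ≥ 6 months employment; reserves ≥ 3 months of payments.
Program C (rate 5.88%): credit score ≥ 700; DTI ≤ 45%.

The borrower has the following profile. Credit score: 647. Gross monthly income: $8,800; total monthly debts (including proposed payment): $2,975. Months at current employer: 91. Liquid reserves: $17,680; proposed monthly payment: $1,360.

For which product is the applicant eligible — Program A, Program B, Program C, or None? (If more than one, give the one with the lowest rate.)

Program B

DTI = 2,975/8,800 = 33.8%.
Reserves = 17,680/1,360 = 13.0 months.
Program A: score 647 < 700; DTI 33.8% ≤ 36%; employment 91 ≥ 12 mo; reserves 13.0 ≥ 2 mo → does not qualify.
Program B: score 647 ≥ 600; DTI 33.8% ≤ 36%; employment 91 ≥ 6 mo; reserves 13.0 ≥ 3 mo → qualifies.
Program C: score 647 < 700; DTI 33.8% ≤ 45% → does not qualify.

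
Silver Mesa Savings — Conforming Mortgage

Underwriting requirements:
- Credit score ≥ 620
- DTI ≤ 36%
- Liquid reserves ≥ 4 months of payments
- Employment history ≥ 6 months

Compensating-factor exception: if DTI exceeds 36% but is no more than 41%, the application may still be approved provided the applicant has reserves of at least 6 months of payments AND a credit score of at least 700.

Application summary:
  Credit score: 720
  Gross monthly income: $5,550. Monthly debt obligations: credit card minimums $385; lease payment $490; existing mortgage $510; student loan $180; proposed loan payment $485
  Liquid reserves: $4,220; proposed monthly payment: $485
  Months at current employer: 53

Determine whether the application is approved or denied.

Approved

Credit score 720 ≥ 620 (meets base)
Total debts = (385 + 490 + 510 + 180 + 485) = 2,050. DTI: 2,050 ÷ 5,550 = 36.9%, over the 36% base limit.
Reserves: 4,220 ÷ 485 = 8.7 months (meets 4-month minimum)
Employment 53 ≥ 6 months
36.9% falls in the override range (36%–41%), so the compensating-factor test applies.
Override check — reserves: 8.7 mo (ok); score: 720 (ok).
Both override conditions satisfied; DTI exception granted.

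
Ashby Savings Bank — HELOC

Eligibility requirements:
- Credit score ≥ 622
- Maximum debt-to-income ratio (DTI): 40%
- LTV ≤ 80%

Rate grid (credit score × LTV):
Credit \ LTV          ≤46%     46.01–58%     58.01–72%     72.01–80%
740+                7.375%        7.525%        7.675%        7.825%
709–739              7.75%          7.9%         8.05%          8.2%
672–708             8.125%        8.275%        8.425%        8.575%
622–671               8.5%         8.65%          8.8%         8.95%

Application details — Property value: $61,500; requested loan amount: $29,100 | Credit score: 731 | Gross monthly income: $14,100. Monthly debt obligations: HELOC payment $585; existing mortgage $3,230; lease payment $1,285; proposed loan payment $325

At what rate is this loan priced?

7.9%

Credit score 731 ≥ 622; Total monthly debts = (585 + 3,230 + 1,285 + 325) = 5,425. DTI: 5,425 ÷ 14,100 = 38.5%, within the 40% cap
LTV = 29,100/61,500 = 47.3% ≤ 80%
Score 731 is in the 709–739 band; LTV 47.3% is in the 46.01–58% band → 7.9%.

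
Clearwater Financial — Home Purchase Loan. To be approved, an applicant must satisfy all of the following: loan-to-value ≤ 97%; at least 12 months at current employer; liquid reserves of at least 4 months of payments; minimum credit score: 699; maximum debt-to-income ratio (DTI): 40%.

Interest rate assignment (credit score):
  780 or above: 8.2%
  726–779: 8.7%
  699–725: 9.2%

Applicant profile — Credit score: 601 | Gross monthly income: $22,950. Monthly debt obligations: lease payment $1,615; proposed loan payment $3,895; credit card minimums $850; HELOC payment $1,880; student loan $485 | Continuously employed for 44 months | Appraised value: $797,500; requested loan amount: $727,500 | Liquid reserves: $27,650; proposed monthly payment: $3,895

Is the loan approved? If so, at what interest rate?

Credit score 601 < 699 (below minimum)
Total monthly debts = (1,615 + 3,895 + 850 + 1,880 + 485) = 8,725. Debt-to-income = 8,725/22,950 = 38% — meets 40% limit
LTV = 727,500/797,500 = 91.2% ≤ 97%
Employment 44 ≥ 12 months
Reserves = 27,650/3,895 = 7.1 months ≥ 4
Not all requirements met → denied.

Denied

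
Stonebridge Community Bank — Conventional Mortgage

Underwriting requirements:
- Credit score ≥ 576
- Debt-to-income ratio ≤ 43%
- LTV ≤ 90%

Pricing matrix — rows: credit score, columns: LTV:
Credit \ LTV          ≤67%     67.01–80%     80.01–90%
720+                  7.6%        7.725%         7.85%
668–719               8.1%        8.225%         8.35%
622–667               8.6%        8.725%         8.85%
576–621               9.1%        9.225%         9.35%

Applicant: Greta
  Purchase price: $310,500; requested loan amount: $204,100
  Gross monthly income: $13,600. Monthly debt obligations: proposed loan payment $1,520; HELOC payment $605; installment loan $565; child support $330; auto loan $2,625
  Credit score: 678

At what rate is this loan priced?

Credit score 678 ≥ 576; Total monthly debts = (1,520 + 605 + 565 + 330 + 2,625) = 5,645. Debt-to-income = 5,645/13,600 = 41.5% — meets 43% limit
LTV = 204,100/310,500 = 65.7% ≤ 90%
Score 678 is in the 668–719 band; LTV 65.7% is in the ≤67% band → 8.1%.

8.1%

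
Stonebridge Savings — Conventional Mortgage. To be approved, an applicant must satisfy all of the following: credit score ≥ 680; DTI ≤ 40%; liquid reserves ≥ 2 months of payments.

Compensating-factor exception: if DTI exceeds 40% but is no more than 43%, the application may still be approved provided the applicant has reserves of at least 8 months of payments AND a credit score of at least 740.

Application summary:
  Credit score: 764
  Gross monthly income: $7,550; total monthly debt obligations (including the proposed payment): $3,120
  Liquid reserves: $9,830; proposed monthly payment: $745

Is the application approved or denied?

Approved

Credit score 764 ≥ 680 (meets base)
DTI = 3,120/7,550 = 41.3% > 40% — standard DTI limit exceeded.
Reserves = 9,830/745 = 13.2 months ≥ 2
DTI 41.3% is within the 40%–43% exception band; checking compensating factors.
Override check — reserves: 13.2 mo (ok); score: 764 (ok).
Both override conditions satisfied; DTI exception granted.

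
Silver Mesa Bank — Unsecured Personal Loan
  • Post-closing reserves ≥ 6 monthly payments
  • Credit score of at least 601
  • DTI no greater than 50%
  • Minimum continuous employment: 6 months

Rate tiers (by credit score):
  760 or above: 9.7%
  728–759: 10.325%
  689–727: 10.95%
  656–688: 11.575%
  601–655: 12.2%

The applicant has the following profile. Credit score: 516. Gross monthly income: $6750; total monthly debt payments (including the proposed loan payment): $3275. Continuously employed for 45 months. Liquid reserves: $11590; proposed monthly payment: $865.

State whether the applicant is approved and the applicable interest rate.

Denied

Credit score 516 < 601 (below minimum)
Employment 45 ≥ 6 months
Reserves: 11,590 ÷ 865 = 13.4 months (meets 6-month minimum)
DTI = 3,275/6,750 = 48.5% ≤ 50%
Not all requirements met → denied.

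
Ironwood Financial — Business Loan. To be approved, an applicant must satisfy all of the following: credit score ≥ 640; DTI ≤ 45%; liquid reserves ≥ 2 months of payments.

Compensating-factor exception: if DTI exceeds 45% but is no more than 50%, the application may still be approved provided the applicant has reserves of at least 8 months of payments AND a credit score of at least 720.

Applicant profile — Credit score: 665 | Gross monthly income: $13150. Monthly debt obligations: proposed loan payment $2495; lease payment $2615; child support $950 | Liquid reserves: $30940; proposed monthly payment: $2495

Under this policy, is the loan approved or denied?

Denied

Credit score 665 ≥ 640 (meets base)
Total debts = (2,495 + 2,615 + 950) = 6,060. DTI = 6,060/13,150 = 46.1% > 45% — standard DTI limit exceeded.
Reserves: 30,940 ÷ 2,495 = 12.4 months (meets 2-month minimum)
46.1% falls in the override range (45%–50%), so the compensating-factor test applies.
Override check — reserves: 12.4 mo (ok); score: 665 (below 720).
Override conditions not both satisfied; exception does not apply.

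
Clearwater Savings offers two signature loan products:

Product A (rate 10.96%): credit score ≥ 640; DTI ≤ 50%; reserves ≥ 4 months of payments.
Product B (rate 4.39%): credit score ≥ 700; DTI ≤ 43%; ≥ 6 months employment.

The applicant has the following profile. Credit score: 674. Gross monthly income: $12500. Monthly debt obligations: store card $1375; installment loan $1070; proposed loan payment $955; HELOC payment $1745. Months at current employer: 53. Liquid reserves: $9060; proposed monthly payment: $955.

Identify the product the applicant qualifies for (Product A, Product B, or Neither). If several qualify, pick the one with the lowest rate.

Product A

Total debts = (1,375 + 1,070 + 955 + 1,745) = 5,145; DTI = 5,145/12,500 = 41.2%.
Reserves = 9,060/955 = 9.5 months.
Product A: score 674 ≥ 640; DTI 41.2% ≤ 50%; reserves 9.5 ≥ 4 mo → qualifies.
Product B: score 674 < 700; DTI 41.2% ≤ 43%; employment 53 ≥ 6 mo → does not qualify.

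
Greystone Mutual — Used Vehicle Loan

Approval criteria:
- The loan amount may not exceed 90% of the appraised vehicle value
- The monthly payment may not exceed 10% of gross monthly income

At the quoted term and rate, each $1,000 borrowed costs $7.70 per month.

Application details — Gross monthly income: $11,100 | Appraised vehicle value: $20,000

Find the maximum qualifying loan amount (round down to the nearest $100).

$18,000

Payment cap: 10% × $11,100 = $1,110/month.
At $7.70 per $1,000, that supports 1,110/7.70 × 1,000 ≈ $144,155 → $144,100.
LTV cap: 90% × $20,000 = $18,000 → $18,000.
Binding constraint: loan-to-value.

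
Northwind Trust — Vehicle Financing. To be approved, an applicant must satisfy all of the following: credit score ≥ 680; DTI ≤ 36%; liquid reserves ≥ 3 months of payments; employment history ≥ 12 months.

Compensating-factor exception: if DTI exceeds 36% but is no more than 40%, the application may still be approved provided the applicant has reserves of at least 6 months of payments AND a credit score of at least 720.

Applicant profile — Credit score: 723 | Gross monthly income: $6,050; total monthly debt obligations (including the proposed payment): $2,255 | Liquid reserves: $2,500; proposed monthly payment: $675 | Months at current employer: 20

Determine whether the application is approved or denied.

Credit score 723 ≥ 680 (meets base)
DTI: 2,255 ÷ 6,050 = 37.3%, over the 36% base limit.
Reserves: 2,500 ÷ 675 = 3.7 months (meets 3-month minimum)
Employment 20 ≥ 12 months
37.3% falls in the override range (36%–40%), so the compensating-factor test applies.
Override check — reserves: 3.7 mo (short of 6); score: 723 (ok).
Override conditions not both satisfied; exception does not apply.

Denied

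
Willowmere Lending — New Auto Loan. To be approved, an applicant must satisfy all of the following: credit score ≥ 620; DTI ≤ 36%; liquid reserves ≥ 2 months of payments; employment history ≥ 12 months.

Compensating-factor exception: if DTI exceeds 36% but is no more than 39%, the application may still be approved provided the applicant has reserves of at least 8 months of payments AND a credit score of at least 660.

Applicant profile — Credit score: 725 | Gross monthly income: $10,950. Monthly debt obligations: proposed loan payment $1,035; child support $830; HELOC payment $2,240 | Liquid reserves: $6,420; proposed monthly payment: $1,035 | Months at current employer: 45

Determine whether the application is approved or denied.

Credit score 725 ≥ 620 (meets base)
Total debts = (1,035 + 830 + 2,240) = 4,105. DTI: 4,105 ÷ 10,950 = 37.5%, over the 36% base limit.
Liquid reserves cover 6,420/1,035 = 6.2 months — ≥ 2 required
Employment 45 ≥ 12 months
DTI 37.5% is within the 36%–39% exception band; checking compensating factors.
Override check — reserves: 6.2 mo (short of 8); score: 725 (ok).
Compensating-factor requirement not fully met.

Denied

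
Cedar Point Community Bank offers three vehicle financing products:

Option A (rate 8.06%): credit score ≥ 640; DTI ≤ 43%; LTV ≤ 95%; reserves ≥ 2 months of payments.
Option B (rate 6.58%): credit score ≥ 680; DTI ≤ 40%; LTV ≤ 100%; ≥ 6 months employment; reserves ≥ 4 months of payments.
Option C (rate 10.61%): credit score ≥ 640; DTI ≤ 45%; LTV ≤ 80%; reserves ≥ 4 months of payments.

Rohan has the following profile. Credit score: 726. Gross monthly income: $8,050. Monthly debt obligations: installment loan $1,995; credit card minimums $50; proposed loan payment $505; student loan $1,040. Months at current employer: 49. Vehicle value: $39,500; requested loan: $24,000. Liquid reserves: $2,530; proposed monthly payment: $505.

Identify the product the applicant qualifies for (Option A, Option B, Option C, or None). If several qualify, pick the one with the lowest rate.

Option C

Total debts = (1,995 + 50 + 505 + 1,040) = 3,590; DTI = 3,590/8,050 = 44.6%.
LTV = 24,000/39,500 = 60.8%.
Reserves = 2,530/505 = 5.0 months.
Option A: score 726 ≥ 640; DTI 44.6% > 43%; LTV 60.8% ≤ 95%; reserves 5.0 ≥ 2 mo → does not qualify.
Option B: score 726 ≥ 680; DTI 44.6% > 40%; LTV 60.8% ≤ 100%; employment 49 ≥ 6 mo; reserves 5.0 ≥ 4 mo → does not qualify.
Option C: score 726 ≥ 640; DTI 44.6% ≤ 45%; LTV 60.8% ≤ 80%; reserves 5.0 ≥ 4 mo → qualifies.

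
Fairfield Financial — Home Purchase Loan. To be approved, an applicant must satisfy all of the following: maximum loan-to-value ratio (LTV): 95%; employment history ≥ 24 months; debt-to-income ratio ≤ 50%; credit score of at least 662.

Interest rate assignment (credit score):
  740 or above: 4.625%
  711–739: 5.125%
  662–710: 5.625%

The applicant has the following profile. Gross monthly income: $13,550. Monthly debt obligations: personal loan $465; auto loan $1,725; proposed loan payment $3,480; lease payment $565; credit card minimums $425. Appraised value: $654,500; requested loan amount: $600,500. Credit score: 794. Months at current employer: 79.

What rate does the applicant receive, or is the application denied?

Credit score 794 ≥ 662 (meets minimum)
Employment 79 ≥ 24 months
Total monthly debts = (465 + 1,725 + 3,480 + 565 + 425) = 6,660. Debt-to-income = 6,660/13,550 = 49.2% — meets 50% limit
LTV = 600,500/654,500 = 91.7% ≤ 95%
All requirements met. Score 794 falls in the 740 or above tier → 4.625%.

Approved at 4.625%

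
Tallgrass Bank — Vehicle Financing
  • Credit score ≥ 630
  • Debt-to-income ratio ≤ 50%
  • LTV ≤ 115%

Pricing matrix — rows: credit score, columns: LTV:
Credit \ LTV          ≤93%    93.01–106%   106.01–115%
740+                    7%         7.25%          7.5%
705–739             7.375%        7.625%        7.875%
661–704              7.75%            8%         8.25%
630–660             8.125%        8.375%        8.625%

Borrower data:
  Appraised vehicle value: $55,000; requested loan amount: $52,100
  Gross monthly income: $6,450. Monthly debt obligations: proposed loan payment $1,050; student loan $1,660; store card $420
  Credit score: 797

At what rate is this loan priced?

Credit score 797 ≥ 630; Total monthly debts = (1,050 + 1,660 + 420) = 3,130. DTI = 3,130/6,450 = 48.5% ≤ 50%
Loan-to-value = 52,100/55,000 = 94.7% — pass (115% max)
Row: 797 falls in 740+. Column: 94.7% falls in 93.01–106%. Rate = 7.25%.

7.25%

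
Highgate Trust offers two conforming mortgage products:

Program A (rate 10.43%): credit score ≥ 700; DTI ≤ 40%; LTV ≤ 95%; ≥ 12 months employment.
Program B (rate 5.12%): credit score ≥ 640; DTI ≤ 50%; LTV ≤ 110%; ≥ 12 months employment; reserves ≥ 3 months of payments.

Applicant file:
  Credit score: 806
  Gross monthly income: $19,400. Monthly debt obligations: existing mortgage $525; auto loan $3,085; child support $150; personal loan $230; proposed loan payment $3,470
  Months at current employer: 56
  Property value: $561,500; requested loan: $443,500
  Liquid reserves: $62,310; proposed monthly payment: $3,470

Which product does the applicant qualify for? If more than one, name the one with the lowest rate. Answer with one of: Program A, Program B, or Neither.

Program B

Total debts = (525 + 3,085 + 150 + 230 + 3,470) = 7,460; DTI = 7,460/19,400 = 38.5%.
LTV = 443,500/561,500 = 79%.
Reserves = 62,310/3,470 = 18.0 months.
Program A: score 806 ≥ 700; DTI 38.5% ≤ 40%; LTV 79% ≤ 95%; employment 56 ≥ 12 mo → qualifies.
Program B: score 806 ≥ 640; DTI 38.5% ≤ 50%; LTV 79% ≤ 110%; employment 56 ≥ 12 mo; reserves 18.0 ≥ 3 mo → qualifies.
Qualifying: Program A, Program B. Lowest rate is 5.12% → Program B.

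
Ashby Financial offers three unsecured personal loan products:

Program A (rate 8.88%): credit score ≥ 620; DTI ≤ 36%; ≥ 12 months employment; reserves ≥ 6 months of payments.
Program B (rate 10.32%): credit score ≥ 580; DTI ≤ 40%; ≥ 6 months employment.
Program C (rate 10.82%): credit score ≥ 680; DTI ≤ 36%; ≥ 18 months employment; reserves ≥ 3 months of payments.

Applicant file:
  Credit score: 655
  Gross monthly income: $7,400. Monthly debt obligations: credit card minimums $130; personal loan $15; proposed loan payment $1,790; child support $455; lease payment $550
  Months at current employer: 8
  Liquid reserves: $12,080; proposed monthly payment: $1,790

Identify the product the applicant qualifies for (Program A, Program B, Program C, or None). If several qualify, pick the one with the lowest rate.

Total debts = (130 + 15 + 1,790 + 455 + 550) = 2,940; DTI = 2,940/7,400 = 39.7%.
Reserves = 12,080/1,790 = 6.7 months.
Program A: score 655 ≥ 620; DTI 39.7% > 36%; employment 8 < 12 mo; reserves 6.7 ≥ 6 mo → does not qualify.
Program B: score 655 ≥ 580; DTI 39.7% ≤ 40%; employment 8 ≥ 6 mo → qualifies.
Program C: score 655 < 680; DTI 39.7% > 36%; employment 8 < 18 mo; reserves 6.7 ≥ 3 mo → does not qualify.

Program B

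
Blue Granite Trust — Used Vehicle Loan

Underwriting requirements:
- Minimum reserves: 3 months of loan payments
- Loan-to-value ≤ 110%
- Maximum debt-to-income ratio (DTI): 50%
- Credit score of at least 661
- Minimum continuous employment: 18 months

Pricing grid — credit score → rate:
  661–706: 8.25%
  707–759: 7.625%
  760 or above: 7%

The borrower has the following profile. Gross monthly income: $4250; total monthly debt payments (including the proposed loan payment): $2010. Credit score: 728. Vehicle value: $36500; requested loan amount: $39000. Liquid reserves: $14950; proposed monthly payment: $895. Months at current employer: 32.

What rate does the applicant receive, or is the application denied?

Approved at 7.625%

Credit score 728 ≥ 661 (meets minimum)
Employment 32 ≥ 18 months
DTI: 2,010 ÷ 4,250 = 47.3%, within the 50% cap
Reserves: 14,950 ÷ 895 = 16.7 months (meets 3-month minimum)
LTV = 39,000/36,500 = 106.8% ≤ 110%
All requirements met. Score 728 falls in the 707–759 tier → 7.625%.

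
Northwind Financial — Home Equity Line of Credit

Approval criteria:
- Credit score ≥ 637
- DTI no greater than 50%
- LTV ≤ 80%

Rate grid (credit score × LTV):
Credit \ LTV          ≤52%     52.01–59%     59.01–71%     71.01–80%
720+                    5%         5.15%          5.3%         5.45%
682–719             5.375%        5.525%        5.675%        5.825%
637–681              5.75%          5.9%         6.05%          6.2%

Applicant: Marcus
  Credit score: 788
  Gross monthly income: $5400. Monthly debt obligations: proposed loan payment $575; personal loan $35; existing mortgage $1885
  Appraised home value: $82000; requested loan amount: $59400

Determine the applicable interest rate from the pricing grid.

5.45%

Credit score 788 ≥ 637; Total monthly debts = (575 + 35 + 1,885) = 2,495. Debt-to-income = 2,495/5,400 = 46.2% — meets 50% limit
LTV: 59,400 ÷ 82,000 = 72.4%, within 80% cap
Score 788 is in the 720+ band; LTV 72.4% is in the 71.01–80% band → 5.45%.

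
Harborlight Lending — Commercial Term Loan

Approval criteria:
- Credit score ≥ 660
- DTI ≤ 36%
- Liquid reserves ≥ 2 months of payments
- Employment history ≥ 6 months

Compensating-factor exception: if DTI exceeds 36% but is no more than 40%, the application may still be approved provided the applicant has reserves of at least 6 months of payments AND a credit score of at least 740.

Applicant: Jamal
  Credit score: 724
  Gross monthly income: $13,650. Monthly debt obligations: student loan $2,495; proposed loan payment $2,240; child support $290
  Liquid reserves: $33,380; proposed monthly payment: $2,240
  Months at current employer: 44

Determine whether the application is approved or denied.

Credit score 724 ≥ 660 (meets base)
Total debts = (2,495 + 2,240 + 290) = 5,025. DTI = 5,025/13,650 = 36.8% > 36% — standard DTI limit exceeded.
Reserves = 33,380/2,240 = 14.9 months ≥ 2
Employment 44 ≥ 6 months
DTI 36.8% is within the 36%–40% exception band; checking compensating factors.
Override check — reserves: 14.9 mo (ok); score: 724 (below 740).
Override conditions not both satisfied; exception does not apply.

Denied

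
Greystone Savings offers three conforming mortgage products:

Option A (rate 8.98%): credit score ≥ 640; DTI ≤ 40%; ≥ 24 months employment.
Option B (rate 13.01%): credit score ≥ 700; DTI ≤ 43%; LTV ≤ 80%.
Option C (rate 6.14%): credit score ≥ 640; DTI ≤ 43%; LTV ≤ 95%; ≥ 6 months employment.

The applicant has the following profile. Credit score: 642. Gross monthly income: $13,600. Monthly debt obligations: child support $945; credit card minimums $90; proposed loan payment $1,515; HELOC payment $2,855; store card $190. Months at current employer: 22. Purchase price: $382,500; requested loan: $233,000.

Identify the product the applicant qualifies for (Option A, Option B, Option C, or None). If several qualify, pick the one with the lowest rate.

Total debts = (945 + 90 + 1,515 + 2,855 + 190) = 5,595; DTI = 5,595/13,600 = 41.1%.
LTV = 233,000/382,500 = 60.9%.
Option A: score 642 ≥ 640; DTI 41.1% > 40%; employment 22 < 24 mo → does not qualify.
Option B: score 642 < 700; DTI 41.1% ≤ 43%; LTV 60.9% ≤ 80% → does not qualify.
Option C: score 642 ≥ 640; DTI 41.1% ≤ 43%; LTV 60.9% ≤ 95%; employment 22 ≥ 6 mo → qualifies.

Option C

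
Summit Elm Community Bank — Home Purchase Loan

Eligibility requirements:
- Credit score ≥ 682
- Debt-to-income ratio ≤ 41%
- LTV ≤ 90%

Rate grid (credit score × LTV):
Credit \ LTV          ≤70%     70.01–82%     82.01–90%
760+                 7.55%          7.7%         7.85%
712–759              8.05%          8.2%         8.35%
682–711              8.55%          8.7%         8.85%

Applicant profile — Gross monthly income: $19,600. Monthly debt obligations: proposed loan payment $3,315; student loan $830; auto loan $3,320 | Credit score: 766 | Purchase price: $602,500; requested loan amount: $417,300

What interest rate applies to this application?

Credit score 766 ≥ 682; Total monthly debts = (3,315 + 830 + 3,320) = 7,465. DTI: 7,465 ÷ 19,600 = 38.1%, within the 41% cap
LTV = 417,300/602,500 = 69.3% ≤ 90%
Row: 766 falls in 760+. Column: 69.3% falls in ≤70%. Rate = 7.55%.

7.55%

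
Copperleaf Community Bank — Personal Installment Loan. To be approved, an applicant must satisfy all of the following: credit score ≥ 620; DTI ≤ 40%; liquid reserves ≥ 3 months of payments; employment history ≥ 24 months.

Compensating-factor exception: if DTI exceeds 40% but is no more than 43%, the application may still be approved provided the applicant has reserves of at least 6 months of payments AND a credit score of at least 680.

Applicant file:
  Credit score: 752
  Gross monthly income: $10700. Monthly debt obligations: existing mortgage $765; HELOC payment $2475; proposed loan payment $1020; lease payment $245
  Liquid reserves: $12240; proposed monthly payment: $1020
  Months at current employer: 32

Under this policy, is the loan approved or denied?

Credit score 752 ≥ 620 (meets base)
Total debts = (765 + 2,475 + 1,020 + 245) = 4,505. DTI = 4,505/10,700 = 42.1% > 40% — standard DTI limit exceeded.
Reserves = 12,240/1,020 = 12.0 months ≥ 3
Employment 32 ≥ 24 months
42.1% falls in the override range (40%–43%), so the compensating-factor test applies.
Reserves 12.0 ≥ 6 months; credit score 752 ≥ 680.
Both override conditions satisfied; DTI exception granted.

Approved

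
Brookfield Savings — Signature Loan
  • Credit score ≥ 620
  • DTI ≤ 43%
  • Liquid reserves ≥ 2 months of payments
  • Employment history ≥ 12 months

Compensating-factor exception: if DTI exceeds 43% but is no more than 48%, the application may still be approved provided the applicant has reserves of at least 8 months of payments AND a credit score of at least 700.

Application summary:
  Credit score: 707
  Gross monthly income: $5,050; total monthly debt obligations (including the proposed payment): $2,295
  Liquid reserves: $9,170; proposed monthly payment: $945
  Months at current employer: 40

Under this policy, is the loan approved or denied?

Approved

Credit score 707 ≥ 620 (meets base)
DTI: 2,295 ÷ 5,050 = 45.4%, over the 43% base limit.
Liquid reserves cover 9,170/945 = 9.7 months — ≥ 2 required
Employment 40 ≥ 12 months
DTI 45.4% is within the 43%–48% exception band; checking compensating factors.
Override check — reserves: 9.7 mo (ok); score: 707 (ok).
Both compensating conditions met → exception applies.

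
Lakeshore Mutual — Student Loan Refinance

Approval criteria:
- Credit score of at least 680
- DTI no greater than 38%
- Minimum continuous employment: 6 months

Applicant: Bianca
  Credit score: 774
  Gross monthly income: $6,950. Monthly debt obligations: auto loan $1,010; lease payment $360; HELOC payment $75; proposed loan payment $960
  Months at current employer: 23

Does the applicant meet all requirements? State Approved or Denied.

Approved

Credit score 774 ≥ 680 (meets)
Total monthly debts = (1,010 + 360 + 75 + 960) = 2,405. Debt-to-income = 2,405/6,950 = 34.6% — meets 38% limit
Employment 23 ≥ 6 months
All criteria satisfied.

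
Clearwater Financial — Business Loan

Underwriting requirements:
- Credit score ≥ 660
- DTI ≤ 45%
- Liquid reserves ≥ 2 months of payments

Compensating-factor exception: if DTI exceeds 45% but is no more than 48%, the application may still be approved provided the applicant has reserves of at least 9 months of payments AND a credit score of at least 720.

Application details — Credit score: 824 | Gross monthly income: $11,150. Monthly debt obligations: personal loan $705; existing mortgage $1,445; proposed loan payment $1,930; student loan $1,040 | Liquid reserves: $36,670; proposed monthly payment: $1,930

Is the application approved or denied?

Credit score 824 ≥ 660 (meets base)
Total debts = (705 + 1,445 + 1,930 + 1,040) = 5,120. DTI = 5,120/11,150 = 45.9% > 45% — standard DTI limit exceeded.
Liquid reserves cover 36,670/1,930 = 19.0 months — ≥ 2 required
45.9% falls in the override range (45%–48%), so the compensating-factor test applies.
Reserves 19.0 ≥ 9 months; credit score 824 ≥ 720.
Both override conditions satisfied; DTI exception granted.

Approved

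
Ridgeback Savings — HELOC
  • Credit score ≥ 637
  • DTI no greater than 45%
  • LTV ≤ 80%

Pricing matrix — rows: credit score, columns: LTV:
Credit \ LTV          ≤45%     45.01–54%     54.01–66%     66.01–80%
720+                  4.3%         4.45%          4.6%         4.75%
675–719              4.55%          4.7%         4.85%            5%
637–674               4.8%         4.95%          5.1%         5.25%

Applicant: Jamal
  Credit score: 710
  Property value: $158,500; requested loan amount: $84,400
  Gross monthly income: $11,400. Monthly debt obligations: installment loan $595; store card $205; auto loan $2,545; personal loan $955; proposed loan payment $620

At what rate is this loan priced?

Credit score 710 ≥ 637; Total monthly debts = (595 + 205 + 2,545 + 955 + 620) = 4,920. DTI = 4,920/11,400 = 43.2% ≤ 45%
LTV: 84,400 ÷ 158,500 = 53.2%, within 80% cap
Row: 710 falls in 675–719. Column: 53.2% falls in 45.01–54%. Rate = 4.7%.

4.7%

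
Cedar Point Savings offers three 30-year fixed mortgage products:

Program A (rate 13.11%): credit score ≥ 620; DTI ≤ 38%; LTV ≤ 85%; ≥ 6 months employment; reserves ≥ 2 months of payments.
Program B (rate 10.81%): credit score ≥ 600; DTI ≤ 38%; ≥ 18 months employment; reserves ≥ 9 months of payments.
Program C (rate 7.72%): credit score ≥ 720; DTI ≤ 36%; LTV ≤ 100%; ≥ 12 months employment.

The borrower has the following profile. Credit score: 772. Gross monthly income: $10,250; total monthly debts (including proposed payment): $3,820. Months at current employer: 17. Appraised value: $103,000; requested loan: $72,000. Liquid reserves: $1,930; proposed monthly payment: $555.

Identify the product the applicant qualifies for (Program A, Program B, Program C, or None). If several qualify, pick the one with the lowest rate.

Program A

DTI = 3,820/10,250 = 37.3%.
LTV = 72,000/103,000 = 69.9%.
Reserves = 1,930/555 = 3.5 months.
Program A: score 772 ≥ 620; DTI 37.3% ≤ 38%; LTV 69.9% ≤ 85%; employment 17 ≥ 6 mo; reserves 3.5 ≥ 2 mo → qualifies.
Program B: score 772 ≥ 600; DTI 37.3% ≤ 38%; employment 17 < 18 mo; reserves 3.5 < 9 mo → does not qualify.
Program C: score 772 ≥ 720; DTI 37.3% > 36%; LTV 69.9% ≤ 100%; employment 17 ≥ 12 mo → does not qualify.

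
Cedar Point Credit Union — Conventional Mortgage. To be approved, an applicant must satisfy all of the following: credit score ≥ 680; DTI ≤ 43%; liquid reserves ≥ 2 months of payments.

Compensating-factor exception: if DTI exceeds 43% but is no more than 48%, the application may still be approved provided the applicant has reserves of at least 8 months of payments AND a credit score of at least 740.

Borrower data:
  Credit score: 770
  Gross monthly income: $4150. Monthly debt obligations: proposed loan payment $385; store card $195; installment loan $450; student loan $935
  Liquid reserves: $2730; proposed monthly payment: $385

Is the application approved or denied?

Denied

Credit score 770 ≥ 680 (meets base)
Total debts = (385 + 195 + 450 + 935) = 1,965. DTI = 1,965/4,150 = 47.3% > 43% — standard DTI limit exceeded.
Reserves = 2,730/385 = 7.1 months ≥ 2
DTI 47.3% is within the 43%–48% exception band; checking compensating factors.
Override check — reserves: 7.1 mo (short of 8); score: 770 (ok).
Override conditions not both satisfied; exception does not apply.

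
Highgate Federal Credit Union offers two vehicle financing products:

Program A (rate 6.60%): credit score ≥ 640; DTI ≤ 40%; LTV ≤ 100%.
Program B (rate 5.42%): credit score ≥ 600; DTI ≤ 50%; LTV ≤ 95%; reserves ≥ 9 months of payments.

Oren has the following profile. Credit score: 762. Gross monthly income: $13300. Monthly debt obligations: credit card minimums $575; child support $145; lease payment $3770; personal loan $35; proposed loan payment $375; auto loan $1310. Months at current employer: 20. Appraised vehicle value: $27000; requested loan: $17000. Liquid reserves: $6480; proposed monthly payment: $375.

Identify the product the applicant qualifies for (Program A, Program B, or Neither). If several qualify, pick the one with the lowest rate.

Program B

Total debts = (575 + 145 + 3,770 + 35 + 375 + 1,310) = 6,210; DTI = 6,210/13,300 = 46.7%.
LTV = 17,000/27,000 = 63%.
Reserves = 6,480/375 = 17.3 months.
Program A: score 762 ≥ 640; DTI 46.7% > 40%; LTV 63% ≤ 100% → does not qualify.
Program B: score 762 ≥ 600; DTI 46.7% ≤ 50%; LTV 63% ≤ 95%; reserves 17.3 ≥ 9 mo → qualifies.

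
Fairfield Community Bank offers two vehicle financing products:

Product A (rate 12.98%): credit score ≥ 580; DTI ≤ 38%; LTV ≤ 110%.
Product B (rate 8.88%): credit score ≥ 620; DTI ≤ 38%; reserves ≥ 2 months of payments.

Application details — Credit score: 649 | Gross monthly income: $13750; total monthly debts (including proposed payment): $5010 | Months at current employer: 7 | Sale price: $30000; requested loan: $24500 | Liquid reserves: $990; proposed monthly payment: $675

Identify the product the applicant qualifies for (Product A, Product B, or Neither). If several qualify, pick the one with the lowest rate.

Product A

DTI = 5,010/13,750 = 36.4%.
LTV = 24,500/30,000 = 81.7%.
Reserves = 990/675 = 1.5 months.
Product A: score 649 ≥ 580; DTI 36.4% ≤ 38%; LTV 81.7% ≤ 110% → qualifies.
Product B: score 649 ≥ 620; DTI 36.4% ≤ 38%; reserves 1.5 < 2 mo → does not qualify.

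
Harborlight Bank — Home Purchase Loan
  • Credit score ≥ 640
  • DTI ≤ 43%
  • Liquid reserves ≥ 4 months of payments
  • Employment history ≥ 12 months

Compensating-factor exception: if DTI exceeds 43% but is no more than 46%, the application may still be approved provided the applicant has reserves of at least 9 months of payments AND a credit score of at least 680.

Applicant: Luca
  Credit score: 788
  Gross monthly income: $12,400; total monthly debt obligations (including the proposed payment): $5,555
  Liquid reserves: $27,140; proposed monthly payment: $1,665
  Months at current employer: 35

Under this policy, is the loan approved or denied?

Approved

Credit score 788 ≥ 640 (meets base)
DTI: 5,555 ÷ 12,400 = 44.8%, over the 43% base limit.
Reserves = 27,140/1,665 = 16.3 months ≥ 4
Employment 35 ≥ 12 months
44.8% falls in the override range (43%–46%), so the compensating-factor test applies.
Reserves 16.3 ≥ 9 months; credit score 788 ≥ 680.
Both override conditions satisfied; DTI exception granted.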